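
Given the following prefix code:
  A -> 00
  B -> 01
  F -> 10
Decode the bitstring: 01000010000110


Decoding step by step:
Bits 01 -> B
Bits 00 -> A
Bits 00 -> A
Bits 10 -> F
Bits 00 -> A
Bits 01 -> B
Bits 10 -> F


Decoded message: BAAFABF


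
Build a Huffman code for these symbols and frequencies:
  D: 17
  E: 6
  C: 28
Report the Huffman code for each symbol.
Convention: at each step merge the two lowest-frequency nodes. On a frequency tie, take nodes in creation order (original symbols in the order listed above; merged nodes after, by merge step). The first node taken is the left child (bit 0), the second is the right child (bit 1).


Huffman tree construction:
Step 1: Merge E(6) + D(17) = 23
Step 2: Merge (E+D)(23) + C(28) = 51
Read each symbol's code off the tree from the root (left child = 0, right child = 1).

Codes:
  D: 01 (length 2)
  E: 00 (length 2)
  C: 1 (length 1)
Average code length: 74/51 = 1.4510 bits/symbol


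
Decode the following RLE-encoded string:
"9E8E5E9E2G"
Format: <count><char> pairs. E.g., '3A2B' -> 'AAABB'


Expanding each <count><char> pair:
  9E -> 'EEEEEEEEE'
  8E -> 'EEEEEEEE'
  5E -> 'EEEEE'
  9E -> 'EEEEEEEEE'
  2G -> 'GG'

Decoded = EEEEEEEEEEEEEEEEEEEEEEEEEEEEEEEGG


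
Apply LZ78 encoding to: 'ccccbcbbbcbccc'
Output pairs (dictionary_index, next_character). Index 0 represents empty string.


LZ78 encoding steps:
Dictionary: {0: ''}
Step 1: w='' (idx 0), next='c' -> output (0, 'c'), add 'c' as idx 1
Step 2: w='c' (idx 1), next='c' -> output (1, 'c'), add 'cc' as idx 2
Step 3: w='c' (idx 1), next='b' -> output (1, 'b'), add 'cb' as idx 3
Step 4: w='cb' (idx 3), next='b' -> output (3, 'b'), add 'cbb' as idx 4
Step 5: w='' (idx 0), next='b' -> output (0, 'b'), add 'b' as idx 5
Step 6: w='cb' (idx 3), next='c' -> output (3, 'c'), add 'cbc' as idx 6
Step 7: w='cc' (idx 2), end of input -> output (2, '')


Encoded: [(0, 'c'), (1, 'c'), (1, 'b'), (3, 'b'), (0, 'b'), (3, 'c'), (2, '')]


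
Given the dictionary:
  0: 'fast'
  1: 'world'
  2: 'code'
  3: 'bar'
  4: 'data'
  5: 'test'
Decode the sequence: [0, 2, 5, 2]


Look up each index in the dictionary:
  0 -> 'fast'
  2 -> 'code'
  5 -> 'test'
  2 -> 'code'

Decoded: "fast code test code"


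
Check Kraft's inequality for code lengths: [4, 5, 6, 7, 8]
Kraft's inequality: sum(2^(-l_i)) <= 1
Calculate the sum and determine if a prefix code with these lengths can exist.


Sum = 2^(-4) + 2^(-5) + 2^(-6) + 2^(-7) + 2^(-8)
    = 0.0625 + 0.03125 + 0.015625 + 0.0078125 + 0.00390625
    = 31/256 = 0.12109375
Since 0.12109375 <= 1, Kraft's inequality IS satisfied.
A prefix code with these lengths CAN exist.

Kraft sum = 0.12109375. Satisfied.


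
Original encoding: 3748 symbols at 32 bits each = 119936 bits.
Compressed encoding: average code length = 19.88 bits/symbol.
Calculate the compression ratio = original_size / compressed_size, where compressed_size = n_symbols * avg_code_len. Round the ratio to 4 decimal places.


original_size = n_symbols * orig_bits = 3748 * 32 = 119936 bits
compressed_size = n_symbols * avg_code_len = 3748 * 19.88 = 74510.24 bits
ratio = original_size / compressed_size = 119936 / 74510.24 = 1.6097

Compression ratio = 1.6097


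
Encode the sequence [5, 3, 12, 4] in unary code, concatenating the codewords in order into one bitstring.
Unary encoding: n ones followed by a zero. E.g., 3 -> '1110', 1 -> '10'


Encode each number as n ones followed by a terminating 0:
  5 -> 111110 (6 bits)
  3 -> 1110 (4 bits)
  12 -> 1111111111110 (13 bits)
  4 -> 11110 (5 bits)
Total length = 6 + 4 + 13 + 5 = 28 bits.

Unary([5, 3, 12, 4]) = 1111101110111111111111011110 (28 bits)


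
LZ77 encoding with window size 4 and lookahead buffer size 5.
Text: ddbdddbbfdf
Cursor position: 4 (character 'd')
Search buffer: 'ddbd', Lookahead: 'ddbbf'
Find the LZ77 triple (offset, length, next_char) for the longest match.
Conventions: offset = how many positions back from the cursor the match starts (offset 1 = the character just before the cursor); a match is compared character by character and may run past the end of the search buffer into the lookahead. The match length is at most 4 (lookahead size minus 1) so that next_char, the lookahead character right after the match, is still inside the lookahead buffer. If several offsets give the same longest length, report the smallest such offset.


Try each offset into the search buffer:
  offset=1 (pos 3, char 'd'): match length 2
  offset=2 (pos 2, char 'b'): match length 0
  offset=3 (pos 1, char 'd'): match length 1
  offset=4 (pos 0, char 'd'): match length 3
Longest match has length 3 at offset 4.
next_char = character at position 4 + 3 = 7 -> 'b'

Best match: offset=4, length=3 (matching 'ddb' starting at position 0)
LZ77 triple: (4, 3, 'b')


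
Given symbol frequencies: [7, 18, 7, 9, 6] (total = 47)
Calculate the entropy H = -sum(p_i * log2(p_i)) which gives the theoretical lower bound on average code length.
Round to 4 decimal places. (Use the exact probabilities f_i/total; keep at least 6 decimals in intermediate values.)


Per-symbol terms -p_i * log2(p_i) with p_i = f_i/47:
  p = 7/47 = 0.148936: log2(p) = -2.747234, -p*log2(p) = 0.409163
  p = 18/47 = 0.382979: log2(p) = -1.384664, -p*log2(p) = 0.530297
  p = 7/47 = 0.148936: log2(p) = -2.747234, -p*log2(p) = 0.409163
  p = 9/47 = 0.191489: log2(p) = -2.384664, -p*log2(p) = 0.456638
  p = 6/47 = 0.127660: log2(p) = -2.969626, -p*log2(p) = 0.379101
H = 0.409163 + 0.530297 + 0.409163 + 0.456638 + 0.379101 = 2.184362

H = 2.1844 bits/symbol


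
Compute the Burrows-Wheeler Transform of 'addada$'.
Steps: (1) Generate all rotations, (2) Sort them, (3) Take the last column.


Rotations (sorted):
  0: $addada -> last char: a
  1: a$addad -> last char: d
  2: ada$add -> last char: d
  3: addada$ -> last char: $
  4: da$adda -> last char: a
  5: dada$ad -> last char: d
  6: ddada$a -> last char: a


BWT = add$ada


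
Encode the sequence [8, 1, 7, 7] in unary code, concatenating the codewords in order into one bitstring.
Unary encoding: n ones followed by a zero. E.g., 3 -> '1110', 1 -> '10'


Encode each number as n ones followed by a terminating 0:
  8 -> 111111110 (9 bits)
  1 -> 10 (2 bits)
  7 -> 11111110 (8 bits)
  7 -> 11111110 (8 bits)
Total length = 9 + 2 + 8 + 8 = 27 bits.

Unary([8, 1, 7, 7]) = 111111110101111111011111110 (27 bits)


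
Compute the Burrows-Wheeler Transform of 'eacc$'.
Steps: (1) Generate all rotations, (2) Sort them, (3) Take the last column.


Rotations (sorted):
  0: $eacc -> last char: c
  1: acc$e -> last char: e
  2: c$eac -> last char: c
  3: cc$ea -> last char: a
  4: eacc$ -> last char: $


BWT = ceca$


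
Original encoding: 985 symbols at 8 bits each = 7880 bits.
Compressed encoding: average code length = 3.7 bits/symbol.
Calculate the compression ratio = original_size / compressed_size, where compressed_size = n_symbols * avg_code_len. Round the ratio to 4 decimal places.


original_size = n_symbols * orig_bits = 985 * 8 = 7880 bits
compressed_size = n_symbols * avg_code_len = 985 * 3.7 = 3644.5 bits
ratio = original_size / compressed_size = 7880 / 3644.5 = 2.1622

Compression ratio = 2.1622


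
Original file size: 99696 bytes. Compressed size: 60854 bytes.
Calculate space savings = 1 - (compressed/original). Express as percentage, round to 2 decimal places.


ratio = compressed/original = 60854/99696 = 0.610396
savings = 1 - ratio = 1 - 0.610396 = 0.389604
as a percentage: 0.389604 * 100 = 38.96%

Space savings = 1 - 60854/99696 = 38.96%


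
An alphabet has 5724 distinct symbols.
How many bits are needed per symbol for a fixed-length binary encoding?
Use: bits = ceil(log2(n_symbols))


log2(5724) = 12.4828
Bracket: 2^12 = 4096 < 5724 <= 2^13 = 8192
So ceil(log2(5724)) = 13

bits = ceil(log2(5724)) = ceil(12.4828) = 13 bits


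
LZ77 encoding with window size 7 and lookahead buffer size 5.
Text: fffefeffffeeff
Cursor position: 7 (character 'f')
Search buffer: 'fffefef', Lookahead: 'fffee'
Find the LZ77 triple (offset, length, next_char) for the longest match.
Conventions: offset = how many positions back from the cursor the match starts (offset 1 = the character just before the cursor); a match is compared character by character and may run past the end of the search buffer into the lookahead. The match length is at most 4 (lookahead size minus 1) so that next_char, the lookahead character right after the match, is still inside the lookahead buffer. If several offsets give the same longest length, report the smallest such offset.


Try each offset into the search buffer:
  offset=1 (pos 6, char 'f'): match length 3
  offset=2 (pos 5, char 'e'): match length 0
  offset=3 (pos 4, char 'f'): match length 1
  offset=4 (pos 3, char 'e'): match length 0
  offset=5 (pos 2, char 'f'): match length 1
  offset=6 (pos 1, char 'f'): match length 2
  offset=7 (pos 0, char 'f'): match length 4
Longest match has length 4 at offset 7.
next_char = character at position 7 + 4 = 11 -> 'e'

Best match: offset=7, length=4 (matching 'fffe' starting at position 0)
LZ77 triple: (7, 4, 'e')


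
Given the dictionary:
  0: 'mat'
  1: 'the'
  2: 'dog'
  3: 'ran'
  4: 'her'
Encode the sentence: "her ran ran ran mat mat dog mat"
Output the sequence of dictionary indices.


Look up each word in the dictionary:
  'her' -> 4
  'ran' -> 3
  'ran' -> 3
  'ran' -> 3
  'mat' -> 0
  'mat' -> 0
  'dog' -> 2
  'mat' -> 0

Encoded: [4, 3, 3, 3, 0, 0, 2, 0]


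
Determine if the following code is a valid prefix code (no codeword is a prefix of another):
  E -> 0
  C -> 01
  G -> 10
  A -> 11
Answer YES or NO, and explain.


Checking each pair (does one codeword prefix another?):
  E='0' vs C='01': prefix -- VIOLATION

NO -- this is NOT a valid prefix code. E (0) is a prefix of C (01).


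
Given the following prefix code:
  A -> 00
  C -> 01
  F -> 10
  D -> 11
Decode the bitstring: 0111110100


Decoding step by step:
Bits 01 -> C
Bits 11 -> D
Bits 11 -> D
Bits 01 -> C
Bits 00 -> A


Decoded message: CDDCA


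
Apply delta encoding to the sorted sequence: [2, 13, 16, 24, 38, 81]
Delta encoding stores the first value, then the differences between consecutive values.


First value: 2
Deltas:
  13 - 2 = 11
  16 - 13 = 3
  24 - 16 = 8
  38 - 24 = 14
  81 - 38 = 43


Delta encoded: [2, 11, 3, 8, 14, 43]


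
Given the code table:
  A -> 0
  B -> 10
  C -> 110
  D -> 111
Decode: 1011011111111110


Decoding:
10 -> B
110 -> C
111 -> D
111 -> D
111 -> D
10 -> B


Result: BCDDDB


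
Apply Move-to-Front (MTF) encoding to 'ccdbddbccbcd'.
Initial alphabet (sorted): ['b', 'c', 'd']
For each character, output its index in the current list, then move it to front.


MTF encoding:
'c': index 1 in ['b', 'c', 'd'] -> ['c', 'b', 'd']
'c': index 0 in ['c', 'b', 'd'] -> ['c', 'b', 'd']
'd': index 2 in ['c', 'b', 'd'] -> ['d', 'c', 'b']
'b': index 2 in ['d', 'c', 'b'] -> ['b', 'd', 'c']
'd': index 1 in ['b', 'd', 'c'] -> ['d', 'b', 'c']
'd': index 0 in ['d', 'b', 'c'] -> ['d', 'b', 'c']
'b': index 1 in ['d', 'b', 'c'] -> ['b', 'd', 'c']
'c': index 2 in ['b', 'd', 'c'] -> ['c', 'b', 'd']
'c': index 0 in ['c', 'b', 'd'] -> ['c', 'b', 'd']
'b': index 1 in ['c', 'b', 'd'] -> ['b', 'c', 'd']
'c': index 1 in ['b', 'c', 'd'] -> ['c', 'b', 'd']
'd': index 2 in ['c', 'b', 'd'] -> ['d', 'c', 'b']


Output: [1, 0, 2, 2, 1, 0, 1, 2, 0, 1, 1, 2]


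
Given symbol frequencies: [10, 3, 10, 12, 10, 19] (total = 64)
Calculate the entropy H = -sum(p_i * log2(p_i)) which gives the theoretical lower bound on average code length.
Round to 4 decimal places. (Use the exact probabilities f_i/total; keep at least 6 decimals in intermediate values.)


Per-symbol terms -p_i * log2(p_i) with p_i = f_i/64:
  p = 10/64 = 0.156250: log2(p) = -2.678072, -p*log2(p) = 0.418449
  p = 3/64 = 0.046875: log2(p) = -4.415037, -p*log2(p) = 0.206955
  p = 10/64 = 0.156250: log2(p) = -2.678072, -p*log2(p) = 0.418449
  p = 12/64 = 0.187500: log2(p) = -2.415037, -p*log2(p) = 0.452820
  p = 10/64 = 0.156250: log2(p) = -2.678072, -p*log2(p) = 0.418449
  p = 19/64 = 0.296875: log2(p) = -1.752072, -p*log2(p) = 0.520147
H = 0.418449 + 0.206955 + 0.418449 + 0.452820 + 0.418449 + 0.520147 = 2.435269

H = 2.4353 bits/symbol


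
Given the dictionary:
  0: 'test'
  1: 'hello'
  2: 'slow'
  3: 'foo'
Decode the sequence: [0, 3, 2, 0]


Look up each index in the dictionary:
  0 -> 'test'
  3 -> 'foo'
  2 -> 'slow'
  0 -> 'test'

Decoded: "test foo slow test"


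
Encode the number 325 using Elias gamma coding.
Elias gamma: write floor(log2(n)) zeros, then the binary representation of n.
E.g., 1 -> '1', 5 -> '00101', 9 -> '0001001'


num_bits = floor(log2(325)) + 1 = 9
leading_zeros = num_bits - 1 = 8
binary(325) = 101000101

Elias gamma(325) = '00000000' + '101000101' = 00000000101000101 (17 bits)


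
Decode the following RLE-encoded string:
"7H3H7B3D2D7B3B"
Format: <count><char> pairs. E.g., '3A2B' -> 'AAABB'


Expanding each <count><char> pair:
  7H -> 'HHHHHHH'
  3H -> 'HHH'
  7B -> 'BBBBBBB'
  3D -> 'DDD'
  2D -> 'DD'
  7B -> 'BBBBBBB'
  3B -> 'BBB'

Decoded = HHHHHHHHHHBBBBBBBDDDDDBBBBBBBBBB


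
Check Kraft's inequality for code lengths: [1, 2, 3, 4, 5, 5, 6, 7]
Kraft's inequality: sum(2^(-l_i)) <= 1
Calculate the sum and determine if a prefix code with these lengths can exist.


Sum = 2^(-1) + 2^(-2) + 2^(-3) + 2^(-4) + 2^(-5) + 2^(-5) + 2^(-6) + 2^(-7)
    = 0.5 + 0.25 + 0.125 + 0.0625 + 0.03125 + 0.03125 + 0.015625 + 0.0078125
    = 131/128 = 1.0234375
Since 1.0234375 > 1, Kraft's inequality is NOT satisfied.
A prefix code with these lengths CANNOT exist.

Kraft sum = 1.0234375. Not satisfied.


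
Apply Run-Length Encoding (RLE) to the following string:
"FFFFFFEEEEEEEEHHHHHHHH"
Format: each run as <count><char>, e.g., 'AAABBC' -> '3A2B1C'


Scanning runs left to right:
  i=0: run of 'F' x 6 -> '6F'
  i=6: run of 'E' x 8 -> '8E'
  i=14: run of 'H' x 8 -> '8H'

RLE = 6F8E8H


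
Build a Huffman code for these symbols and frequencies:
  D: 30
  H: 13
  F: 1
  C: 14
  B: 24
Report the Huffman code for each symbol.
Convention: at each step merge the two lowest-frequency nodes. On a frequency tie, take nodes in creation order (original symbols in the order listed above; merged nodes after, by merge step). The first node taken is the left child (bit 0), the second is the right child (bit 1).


Huffman tree construction:
Step 1: Merge F(1) + H(13) = 14
Step 2: Merge C(14) + (F+H)(14) = 28
Step 3: Merge B(24) + (C+(F+H))(28) = 52
Step 4: Merge D(30) + (B+(C+(F+H)))(52) = 82
Read each symbol's code off the tree from the root (left child = 0, right child = 1).

Codes:
  D: 0 (length 1)
  H: 1111 (length 4)
  F: 1110 (length 4)
  C: 110 (length 3)
  B: 10 (length 2)
Average code length: 176/82 = 2.1463 bits/symbol


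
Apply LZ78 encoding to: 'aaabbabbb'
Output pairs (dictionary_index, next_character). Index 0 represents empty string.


LZ78 encoding steps:
Dictionary: {0: ''}
Step 1: w='' (idx 0), next='a' -> output (0, 'a'), add 'a' as idx 1
Step 2: w='a' (idx 1), next='a' -> output (1, 'a'), add 'aa' as idx 2
Step 3: w='' (idx 0), next='b' -> output (0, 'b'), add 'b' as idx 3
Step 4: w='b' (idx 3), next='a' -> output (3, 'a'), add 'ba' as idx 4
Step 5: w='b' (idx 3), next='b' -> output (3, 'b'), add 'bb' as idx 5
Step 6: w='b' (idx 3), end of input -> output (3, '')


Encoded: [(0, 'a'), (1, 'a'), (0, 'b'), (3, 'a'), (3, 'b'), (3, '')]


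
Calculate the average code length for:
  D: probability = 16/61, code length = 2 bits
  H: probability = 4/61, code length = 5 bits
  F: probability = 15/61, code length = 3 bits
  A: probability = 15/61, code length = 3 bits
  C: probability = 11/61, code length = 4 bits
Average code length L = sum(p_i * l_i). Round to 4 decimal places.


Weighted contributions p_i * l_i:
  D: (16/61) * 2 = 32/61
  H: (4/61) * 5 = 20/61
  F: (15/61) * 3 = 45/61
  A: (15/61) * 3 = 45/61
  C: (11/61) * 4 = 44/61
Sum = (32 + 20 + 45 + 45 + 44)/61 = 186/61

L = 186/61 = 3.0492 bits/symbol


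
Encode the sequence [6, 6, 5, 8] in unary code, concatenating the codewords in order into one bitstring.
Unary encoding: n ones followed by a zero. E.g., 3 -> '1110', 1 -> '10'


Encode each number as n ones followed by a terminating 0:
  6 -> 1111110 (7 bits)
  6 -> 1111110 (7 bits)
  5 -> 111110 (6 bits)
  8 -> 111111110 (9 bits)
Total length = 7 + 7 + 6 + 9 = 29 bits.

Unary([6, 6, 5, 8]) = 11111101111110111110111111110 (29 bits)


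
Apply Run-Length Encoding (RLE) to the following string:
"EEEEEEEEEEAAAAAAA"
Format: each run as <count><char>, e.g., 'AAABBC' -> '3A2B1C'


Scanning runs left to right:
  i=0: run of 'E' x 10 -> '10E'
  i=10: run of 'A' x 7 -> '7A'

RLE = 10E7A


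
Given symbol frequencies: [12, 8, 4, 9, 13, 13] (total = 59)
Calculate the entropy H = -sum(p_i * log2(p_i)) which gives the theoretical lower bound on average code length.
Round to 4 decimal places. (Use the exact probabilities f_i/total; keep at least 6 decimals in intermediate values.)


Per-symbol terms -p_i * log2(p_i) with p_i = f_i/59:
  p = 12/59 = 0.203390: log2(p) = -2.297681, -p*log2(p) = 0.467325
  p = 8/59 = 0.135593: log2(p) = -2.882643, -p*log2(p) = 0.390867
  p = 4/59 = 0.067797: log2(p) = -3.882643, -p*log2(p) = 0.263230
  p = 9/59 = 0.152542: log2(p) = -2.712718, -p*log2(p) = 0.413804
  p = 13/59 = 0.220339: log2(p) = -2.182203, -p*log2(p) = 0.480824
  p = 13/59 = 0.220339: log2(p) = -2.182203, -p*log2(p) = 0.480824
H = 0.467325 + 0.390867 + 0.263230 + 0.413804 + 0.480824 + 0.480824 = 2.496874

H = 2.4969 bits/symbol


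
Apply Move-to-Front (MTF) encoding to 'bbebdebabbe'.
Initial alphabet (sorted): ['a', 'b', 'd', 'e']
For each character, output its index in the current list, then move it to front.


MTF encoding:
'b': index 1 in ['a', 'b', 'd', 'e'] -> ['b', 'a', 'd', 'e']
'b': index 0 in ['b', 'a', 'd', 'e'] -> ['b', 'a', 'd', 'e']
'e': index 3 in ['b', 'a', 'd', 'e'] -> ['e', 'b', 'a', 'd']
'b': index 1 in ['e', 'b', 'a', 'd'] -> ['b', 'e', 'a', 'd']
'd': index 3 in ['b', 'e', 'a', 'd'] -> ['d', 'b', 'e', 'a']
'e': index 2 in ['d', 'b', 'e', 'a'] -> ['e', 'd', 'b', 'a']
'b': index 2 in ['e', 'd', 'b', 'a'] -> ['b', 'e', 'd', 'a']
'a': index 3 in ['b', 'e', 'd', 'a'] -> ['a', 'b', 'e', 'd']
'b': index 1 in ['a', 'b', 'e', 'd'] -> ['b', 'a', 'e', 'd']
'b': index 0 in ['b', 'a', 'e', 'd'] -> ['b', 'a', 'e', 'd']
'e': index 2 in ['b', 'a', 'e', 'd'] -> ['e', 'b', 'a', 'd']


Output: [1, 0, 3, 1, 3, 2, 2, 3, 1, 0, 2]


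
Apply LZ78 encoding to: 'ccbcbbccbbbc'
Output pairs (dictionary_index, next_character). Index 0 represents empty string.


LZ78 encoding steps:
Dictionary: {0: ''}
Step 1: w='' (idx 0), next='c' -> output (0, 'c'), add 'c' as idx 1
Step 2: w='c' (idx 1), next='b' -> output (1, 'b'), add 'cb' as idx 2
Step 3: w='cb' (idx 2), next='b' -> output (2, 'b'), add 'cbb' as idx 3
Step 4: w='c' (idx 1), next='c' -> output (1, 'c'), add 'cc' as idx 4
Step 5: w='' (idx 0), next='b' -> output (0, 'b'), add 'b' as idx 5
Step 6: w='b' (idx 5), next='b' -> output (5, 'b'), add 'bb' as idx 6
Step 7: w='c' (idx 1), end of input -> output (1, '')


Encoded: [(0, 'c'), (1, 'b'), (2, 'b'), (1, 'c'), (0, 'b'), (5, 'b'), (1, '')]


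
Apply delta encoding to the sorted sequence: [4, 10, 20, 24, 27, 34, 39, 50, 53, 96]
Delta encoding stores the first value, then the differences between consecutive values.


First value: 4
Deltas:
  10 - 4 = 6
  20 - 10 = 10
  24 - 20 = 4
  27 - 24 = 3
  34 - 27 = 7
  39 - 34 = 5
  50 - 39 = 11
  53 - 50 = 3
  96 - 53 = 43


Delta encoded: [4, 6, 10, 4, 3, 7, 5, 11, 3, 43]


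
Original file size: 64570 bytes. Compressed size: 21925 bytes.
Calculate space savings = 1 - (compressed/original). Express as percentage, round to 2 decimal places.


ratio = compressed/original = 21925/64570 = 0.339554
savings = 1 - ratio = 1 - 0.339554 = 0.660446
as a percentage: 0.660446 * 100 = 66.04%

Space savings = 1 - 21925/64570 = 66.04%


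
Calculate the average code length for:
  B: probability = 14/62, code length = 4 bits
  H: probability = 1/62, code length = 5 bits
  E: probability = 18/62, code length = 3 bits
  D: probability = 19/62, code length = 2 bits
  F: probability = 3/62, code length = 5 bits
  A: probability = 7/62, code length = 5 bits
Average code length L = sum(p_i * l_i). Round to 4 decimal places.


Weighted contributions p_i * l_i:
  B: (14/62) * 4 = 56/62
  H: (1/62) * 5 = 5/62
  E: (18/62) * 3 = 54/62
  D: (19/62) * 2 = 38/62
  F: (3/62) * 5 = 15/62
  A: (7/62) * 5 = 35/62
Sum = (56 + 5 + 54 + 38 + 15 + 35)/62 = 203/62

L = 203/62 = 3.2742 bits/symbol


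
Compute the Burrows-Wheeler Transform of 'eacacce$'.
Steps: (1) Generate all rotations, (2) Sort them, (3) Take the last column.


Rotations (sorted):
  0: $eacacce -> last char: e
  1: acacce$e -> last char: e
  2: acce$eac -> last char: c
  3: cacce$ea -> last char: a
  4: cce$eaca -> last char: a
  5: ce$eacac -> last char: c
  6: e$eacacc -> last char: c
  7: eacacce$ -> last char: $


BWT = eecaacc$


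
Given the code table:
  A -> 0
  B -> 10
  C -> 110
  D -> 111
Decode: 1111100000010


Decoding:
111 -> D
110 -> C
0 -> A
0 -> A
0 -> A
0 -> A
0 -> A
10 -> B


Result: DCAAAAAB


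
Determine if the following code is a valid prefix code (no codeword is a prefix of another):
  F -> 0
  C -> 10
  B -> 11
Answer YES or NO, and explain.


Checking each pair (does one codeword prefix another?):
  F='0' vs C='10': no prefix
  F='0' vs B='11': no prefix
  C='10' vs F='0': no prefix
  C='10' vs B='11': no prefix
  B='11' vs F='0': no prefix
  B='11' vs C='10': no prefix
No violation found over all pairs.

YES -- this is a valid prefix code. No codeword is a prefix of any other codeword.


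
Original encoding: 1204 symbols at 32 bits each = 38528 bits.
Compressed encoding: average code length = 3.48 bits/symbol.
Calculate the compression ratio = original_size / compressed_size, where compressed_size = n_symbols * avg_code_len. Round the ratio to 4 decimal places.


original_size = n_symbols * orig_bits = 1204 * 32 = 38528 bits
compressed_size = n_symbols * avg_code_len = 1204 * 3.48 = 4189.92 bits
ratio = original_size / compressed_size = 38528 / 4189.92 = 9.1954

Compression ratio = 9.1954


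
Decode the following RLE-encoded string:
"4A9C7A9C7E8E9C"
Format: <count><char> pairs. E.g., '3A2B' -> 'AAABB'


Expanding each <count><char> pair:
  4A -> 'AAAA'
  9C -> 'CCCCCCCCC'
  7A -> 'AAAAAAA'
  9C -> 'CCCCCCCCC'
  7E -> 'EEEEEEE'
  8E -> 'EEEEEEEE'
  9C -> 'CCCCCCCCC'

Decoded = AAAACCCCCCCCCAAAAAAACCCCCCCCCEEEEEEEEEEEEEEECCCCCCCCC


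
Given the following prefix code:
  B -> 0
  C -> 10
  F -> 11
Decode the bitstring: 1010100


Decoding step by step:
Bits 10 -> C
Bits 10 -> C
Bits 10 -> C
Bits 0 -> B


Decoded message: CCCB


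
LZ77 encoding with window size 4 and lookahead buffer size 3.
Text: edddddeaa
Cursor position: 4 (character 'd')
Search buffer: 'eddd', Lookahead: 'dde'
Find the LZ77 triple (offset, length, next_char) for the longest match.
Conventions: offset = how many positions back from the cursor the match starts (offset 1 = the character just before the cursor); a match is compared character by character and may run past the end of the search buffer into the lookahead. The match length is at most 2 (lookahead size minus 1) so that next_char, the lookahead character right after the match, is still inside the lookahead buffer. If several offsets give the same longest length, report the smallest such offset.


Try each offset into the search buffer:
  offset=1 (pos 3, char 'd'): match length 2
  offset=2 (pos 2, char 'd'): match length 2
  offset=3 (pos 1, char 'd'): match length 2
  offset=4 (pos 0, char 'e'): match length 0
Longest match has length 2, found at offsets 1, 2, 3; take the smallest, offset 1.
next_char = character at position 4 + 2 = 6 -> 'e'

Best match: offset=1, length=2 (matching 'dd' starting at position 3)
LZ77 triple: (1, 2, 'e')


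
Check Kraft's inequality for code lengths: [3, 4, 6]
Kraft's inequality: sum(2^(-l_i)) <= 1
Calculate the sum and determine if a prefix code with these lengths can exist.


Sum = 2^(-3) + 2^(-4) + 2^(-6)
    = 0.125 + 0.0625 + 0.015625
    = 13/64 = 0.203125
Since 0.203125 <= 1, Kraft's inequality IS satisfied.
A prefix code with these lengths CAN exist.

Kraft sum = 0.203125. Satisfied.


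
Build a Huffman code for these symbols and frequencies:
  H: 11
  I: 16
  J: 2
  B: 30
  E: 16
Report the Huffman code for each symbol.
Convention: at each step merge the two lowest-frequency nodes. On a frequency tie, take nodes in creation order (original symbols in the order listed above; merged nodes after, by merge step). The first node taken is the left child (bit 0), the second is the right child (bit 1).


Huffman tree construction:
Step 1: Merge J(2) + H(11) = 13
Step 2: Merge (J+H)(13) + I(16) = 29
Step 3: Merge E(16) + ((J+H)+I)(29) = 45
Step 4: Merge B(30) + (E+((J+H)+I))(45) = 75
Read each symbol's code off the tree from the root (left child = 0, right child = 1).

Codes:
  H: 1101 (length 4)
  I: 111 (length 3)
  J: 1100 (length 4)
  B: 0 (length 1)
  E: 10 (length 2)
Average code length: 162/75 = 2.1600 bits/symbol


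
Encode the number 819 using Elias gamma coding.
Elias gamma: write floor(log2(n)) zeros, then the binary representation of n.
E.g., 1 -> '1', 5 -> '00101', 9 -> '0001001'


num_bits = floor(log2(819)) + 1 = 10
leading_zeros = num_bits - 1 = 9
binary(819) = 1100110011

Elias gamma(819) = '000000000' + '1100110011' = 0000000001100110011 (19 bits)


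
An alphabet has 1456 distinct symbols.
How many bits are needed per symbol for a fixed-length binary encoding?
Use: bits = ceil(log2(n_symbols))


log2(1456) = 10.5078
Bracket: 2^10 = 1024 < 1456 <= 2^11 = 2048
So ceil(log2(1456)) = 11

bits = ceil(log2(1456)) = ceil(10.5078) = 11 bits


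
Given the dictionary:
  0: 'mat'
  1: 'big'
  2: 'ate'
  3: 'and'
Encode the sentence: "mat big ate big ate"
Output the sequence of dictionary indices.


Look up each word in the dictionary:
  'mat' -> 0
  'big' -> 1
  'ate' -> 2
  'big' -> 1
  'ate' -> 2

Encoded: [0, 1, 2, 1, 2]


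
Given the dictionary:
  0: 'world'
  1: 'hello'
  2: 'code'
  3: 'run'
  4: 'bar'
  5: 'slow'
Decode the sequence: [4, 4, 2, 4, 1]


Look up each index in the dictionary:
  4 -> 'bar'
  4 -> 'bar'
  2 -> 'code'
  4 -> 'bar'
  1 -> 'hello'

Decoded: "bar bar code bar hello"


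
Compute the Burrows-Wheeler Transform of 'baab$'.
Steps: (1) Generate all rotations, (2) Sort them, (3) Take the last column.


Rotations (sorted):
  0: $baab -> last char: b
  1: aab$b -> last char: b
  2: ab$ba -> last char: a
  3: b$baa -> last char: a
  4: baab$ -> last char: $


BWT = bbaa$


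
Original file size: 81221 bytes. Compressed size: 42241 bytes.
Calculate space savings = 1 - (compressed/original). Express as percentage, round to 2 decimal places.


ratio = compressed/original = 42241/81221 = 0.520075
savings = 1 - ratio = 1 - 0.520075 = 0.479925
as a percentage: 0.479925 * 100 = 47.99%

Space savings = 1 - 42241/81221 = 47.99%


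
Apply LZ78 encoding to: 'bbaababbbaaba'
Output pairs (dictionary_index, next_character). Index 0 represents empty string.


LZ78 encoding steps:
Dictionary: {0: ''}
Step 1: w='' (idx 0), next='b' -> output (0, 'b'), add 'b' as idx 1
Step 2: w='b' (idx 1), next='a' -> output (1, 'a'), add 'ba' as idx 2
Step 3: w='' (idx 0), next='a' -> output (0, 'a'), add 'a' as idx 3
Step 4: w='ba' (idx 2), next='b' -> output (2, 'b'), add 'bab' as idx 4
Step 5: w='b' (idx 1), next='b' -> output (1, 'b'), add 'bb' as idx 5
Step 6: w='a' (idx 3), next='a' -> output (3, 'a'), add 'aa' as idx 6
Step 7: w='ba' (idx 2), end of input -> output (2, '')


Encoded: [(0, 'b'), (1, 'a'), (0, 'a'), (2, 'b'), (1, 'b'), (3, 'a'), (2, '')]


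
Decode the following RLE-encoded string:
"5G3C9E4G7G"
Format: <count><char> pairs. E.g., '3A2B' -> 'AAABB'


Expanding each <count><char> pair:
  5G -> 'GGGGG'
  3C -> 'CCC'
  9E -> 'EEEEEEEEE'
  4G -> 'GGGG'
  7G -> 'GGGGGGG'

Decoded = GGGGGCCCEEEEEEEEEGGGGGGGGGGG


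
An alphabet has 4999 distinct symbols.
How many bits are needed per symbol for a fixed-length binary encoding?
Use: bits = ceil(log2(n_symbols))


log2(4999) = 12.2874
Bracket: 2^12 = 4096 < 4999 <= 2^13 = 8192
So ceil(log2(4999)) = 13

bits = ceil(log2(4999)) = ceil(12.2874) = 13 bits


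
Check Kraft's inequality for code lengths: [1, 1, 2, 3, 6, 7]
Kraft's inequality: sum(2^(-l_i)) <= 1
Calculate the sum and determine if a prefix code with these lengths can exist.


Sum = 2^(-1) + 2^(-1) + 2^(-2) + 2^(-3) + 2^(-6) + 2^(-7)
    = 0.5 + 0.5 + 0.25 + 0.125 + 0.015625 + 0.0078125
    = 179/128 = 1.3984375
Since 1.3984375 > 1, Kraft's inequality is NOT satisfied.
A prefix code with these lengths CANNOT exist.

Kraft sum = 1.3984375. Not satisfied.


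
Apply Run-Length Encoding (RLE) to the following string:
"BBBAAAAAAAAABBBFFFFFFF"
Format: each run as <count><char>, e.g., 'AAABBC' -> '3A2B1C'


Scanning runs left to right:
  i=0: run of 'B' x 3 -> '3B'
  i=3: run of 'A' x 9 -> '9A'
  i=12: run of 'B' x 3 -> '3B'
  i=15: run of 'F' x 7 -> '7F'

RLE = 3B9A3B7F


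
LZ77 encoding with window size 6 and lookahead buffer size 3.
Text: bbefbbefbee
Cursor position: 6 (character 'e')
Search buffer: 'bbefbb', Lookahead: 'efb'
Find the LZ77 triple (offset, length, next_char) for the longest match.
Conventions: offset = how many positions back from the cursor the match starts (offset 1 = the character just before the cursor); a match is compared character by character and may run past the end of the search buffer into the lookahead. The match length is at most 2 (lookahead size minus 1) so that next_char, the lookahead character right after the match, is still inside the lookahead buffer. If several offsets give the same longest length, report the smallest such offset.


Try each offset into the search buffer:
  offset=1 (pos 5, char 'b'): match length 0
  offset=2 (pos 4, char 'b'): match length 0
  offset=3 (pos 3, char 'f'): match length 0
  offset=4 (pos 2, char 'e'): match length 2
  offset=5 (pos 1, char 'b'): match length 0
  offset=6 (pos 0, char 'b'): match length 0
Longest match has length 2 at offset 4.
next_char = character at position 6 + 2 = 8 -> 'b'

Best match: offset=4, length=2 (matching 'ef' starting at position 2)
LZ77 triple: (4, 2, 'b')


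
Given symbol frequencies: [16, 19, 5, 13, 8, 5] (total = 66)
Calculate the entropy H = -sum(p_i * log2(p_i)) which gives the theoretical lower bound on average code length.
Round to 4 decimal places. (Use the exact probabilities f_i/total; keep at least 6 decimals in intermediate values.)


Per-symbol terms -p_i * log2(p_i) with p_i = f_i/66:
  p = 16/66 = 0.242424: log2(p) = -2.044394, -p*log2(p) = 0.495611
  p = 19/66 = 0.287879: log2(p) = -1.796467, -p*log2(p) = 0.517165
  p = 5/66 = 0.075758: log2(p) = -3.722466, -p*log2(p) = 0.282005
  p = 13/66 = 0.196970: log2(p) = -2.343954, -p*log2(p) = 0.461688
  p = 8/66 = 0.121212: log2(p) = -3.044394, -p*log2(p) = 0.369017
  p = 5/66 = 0.075758: log2(p) = -3.722466, -p*log2(p) = 0.282005
H = 0.495611 + 0.517165 + 0.282005 + 0.461688 + 0.369017 + 0.282005 = 2.407491

H = 2.4075 bits/symbol


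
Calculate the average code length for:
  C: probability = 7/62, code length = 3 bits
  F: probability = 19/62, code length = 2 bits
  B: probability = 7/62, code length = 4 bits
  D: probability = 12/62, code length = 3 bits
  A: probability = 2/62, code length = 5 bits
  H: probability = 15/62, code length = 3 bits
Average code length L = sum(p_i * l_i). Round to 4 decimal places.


Weighted contributions p_i * l_i:
  C: (7/62) * 3 = 21/62
  F: (19/62) * 2 = 38/62
  B: (7/62) * 4 = 28/62
  D: (12/62) * 3 = 36/62
  A: (2/62) * 5 = 10/62
  H: (15/62) * 3 = 45/62
Sum = (21 + 38 + 28 + 36 + 10 + 45)/62 = 178/62

L = 178/62 = 2.8710 bits/symbol


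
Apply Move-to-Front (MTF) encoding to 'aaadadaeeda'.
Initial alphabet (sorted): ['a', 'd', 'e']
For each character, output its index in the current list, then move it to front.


MTF encoding:
'a': index 0 in ['a', 'd', 'e'] -> ['a', 'd', 'e']
'a': index 0 in ['a', 'd', 'e'] -> ['a', 'd', 'e']
'a': index 0 in ['a', 'd', 'e'] -> ['a', 'd', 'e']
'd': index 1 in ['a', 'd', 'e'] -> ['d', 'a', 'e']
'a': index 1 in ['d', 'a', 'e'] -> ['a', 'd', 'e']
'd': index 1 in ['a', 'd', 'e'] -> ['d', 'a', 'e']
'a': index 1 in ['d', 'a', 'e'] -> ['a', 'd', 'e']
'e': index 2 in ['a', 'd', 'e'] -> ['e', 'a', 'd']
'e': index 0 in ['e', 'a', 'd'] -> ['e', 'a', 'd']
'd': index 2 in ['e', 'a', 'd'] -> ['d', 'e', 'a']
'a': index 2 in ['d', 'e', 'a'] -> ['a', 'd', 'e']


Output: [0, 0, 0, 1, 1, 1, 1, 2, 0, 2, 2]


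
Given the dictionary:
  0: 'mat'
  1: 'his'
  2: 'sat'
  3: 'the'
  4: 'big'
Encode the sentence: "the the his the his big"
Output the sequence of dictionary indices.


Look up each word in the dictionary:
  'the' -> 3
  'the' -> 3
  'his' -> 1
  'the' -> 3
  'his' -> 1
  'big' -> 4

Encoded: [3, 3, 1, 3, 1, 4]


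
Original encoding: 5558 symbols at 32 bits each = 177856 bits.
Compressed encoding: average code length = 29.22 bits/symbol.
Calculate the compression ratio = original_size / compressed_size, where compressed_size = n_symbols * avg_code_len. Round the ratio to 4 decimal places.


original_size = n_symbols * orig_bits = 5558 * 32 = 177856 bits
compressed_size = n_symbols * avg_code_len = 5558 * 29.22 = 162404.76 bits
ratio = original_size / compressed_size = 177856 / 162404.76 = 1.0951

Compression ratio = 1.0951


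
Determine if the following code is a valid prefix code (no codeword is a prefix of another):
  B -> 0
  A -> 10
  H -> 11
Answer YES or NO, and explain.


Checking each pair (does one codeword prefix another?):
  B='0' vs A='10': no prefix
  B='0' vs H='11': no prefix
  A='10' vs B='0': no prefix
  A='10' vs H='11': no prefix
  H='11' vs B='0': no prefix
  H='11' vs A='10': no prefix
No violation found over all pairs.

YES -- this is a valid prefix code. No codeword is a prefix of any other codeword.


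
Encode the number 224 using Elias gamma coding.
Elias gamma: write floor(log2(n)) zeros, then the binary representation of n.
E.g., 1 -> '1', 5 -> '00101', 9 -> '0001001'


num_bits = floor(log2(224)) + 1 = 8
leading_zeros = num_bits - 1 = 7
binary(224) = 11100000

Elias gamma(224) = '0000000' + '11100000' = 000000011100000 (15 bits)


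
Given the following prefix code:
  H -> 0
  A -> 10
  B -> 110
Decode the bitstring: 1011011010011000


Decoding step by step:
Bits 10 -> A
Bits 110 -> B
Bits 110 -> B
Bits 10 -> A
Bits 0 -> H
Bits 110 -> B
Bits 0 -> H
Bits 0 -> H


Decoded message: ABBAHBHH


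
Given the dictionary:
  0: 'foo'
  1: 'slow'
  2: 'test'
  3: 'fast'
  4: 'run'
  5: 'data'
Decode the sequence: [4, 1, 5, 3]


Look up each index in the dictionary:
  4 -> 'run'
  1 -> 'slow'
  5 -> 'data'
  3 -> 'fast'

Decoded: "run slow data fast"


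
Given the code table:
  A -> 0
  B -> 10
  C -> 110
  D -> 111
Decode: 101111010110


Decoding:
10 -> B
111 -> D
10 -> B
10 -> B
110 -> C


Result: BDBBC


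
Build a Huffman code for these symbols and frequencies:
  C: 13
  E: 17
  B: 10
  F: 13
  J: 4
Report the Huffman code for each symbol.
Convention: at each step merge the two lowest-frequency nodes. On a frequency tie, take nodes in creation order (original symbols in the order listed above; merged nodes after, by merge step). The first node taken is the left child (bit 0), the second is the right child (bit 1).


Huffman tree construction:
Step 1: Merge J(4) + B(10) = 14
Step 2: Merge C(13) + F(13) = 26
Step 3: Merge (J+B)(14) + E(17) = 31
Step 4: Merge (C+F)(26) + ((J+B)+E)(31) = 57
Read each symbol's code off the tree from the root (left child = 0, right child = 1).

Codes:
  C: 00 (length 2)
  E: 11 (length 2)
  B: 101 (length 3)
  F: 01 (length 2)
  J: 100 (length 3)
Average code length: 128/57 = 2.2456 bits/symbol


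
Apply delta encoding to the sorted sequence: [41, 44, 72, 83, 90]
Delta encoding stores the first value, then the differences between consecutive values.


First value: 41
Deltas:
  44 - 41 = 3
  72 - 44 = 28
  83 - 72 = 11
  90 - 83 = 7


Delta encoded: [41, 3, 28, 11, 7]


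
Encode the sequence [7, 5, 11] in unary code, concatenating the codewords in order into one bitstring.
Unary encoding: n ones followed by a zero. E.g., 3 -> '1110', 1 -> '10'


Encode each number as n ones followed by a terminating 0:
  7 -> 11111110 (8 bits)
  5 -> 111110 (6 bits)
  11 -> 111111111110 (12 bits)
Total length = 8 + 6 + 12 = 26 bits.

Unary([7, 5, 11]) = 11111110111110111111111110 (26 bits)


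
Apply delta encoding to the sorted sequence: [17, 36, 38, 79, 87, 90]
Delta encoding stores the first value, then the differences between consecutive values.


First value: 17
Deltas:
  36 - 17 = 19
  38 - 36 = 2
  79 - 38 = 41
  87 - 79 = 8
  90 - 87 = 3


Delta encoded: [17, 19, 2, 41, 8, 3]


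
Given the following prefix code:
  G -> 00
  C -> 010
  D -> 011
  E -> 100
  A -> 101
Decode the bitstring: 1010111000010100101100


Decoding step by step:
Bits 101 -> A
Bits 011 -> D
Bits 100 -> E
Bits 00 -> G
Bits 101 -> A
Bits 00 -> G
Bits 101 -> A
Bits 100 -> E


Decoded message: ADEGAGAE


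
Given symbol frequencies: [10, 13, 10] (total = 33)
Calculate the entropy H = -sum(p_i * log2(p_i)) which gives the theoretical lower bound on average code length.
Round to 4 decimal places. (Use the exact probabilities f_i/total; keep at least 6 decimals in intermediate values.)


Per-symbol terms -p_i * log2(p_i) with p_i = f_i/33:
  p = 10/33 = 0.303030: log2(p) = -1.722466, -p*log2(p) = 0.521959
  p = 13/33 = 0.393939: log2(p) = -1.343954, -p*log2(p) = 0.529437
  p = 10/33 = 0.303030: log2(p) = -1.722466, -p*log2(p) = 0.521959
H = 0.521959 + 0.529437 + 0.521959 = 1.573355

H = 1.5734 bits/symbol


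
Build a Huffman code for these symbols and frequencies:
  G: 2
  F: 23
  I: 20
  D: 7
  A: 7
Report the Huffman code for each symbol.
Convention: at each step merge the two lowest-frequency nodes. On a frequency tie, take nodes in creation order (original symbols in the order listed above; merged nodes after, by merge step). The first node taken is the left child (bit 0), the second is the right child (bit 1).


Huffman tree construction:
Step 1: Merge G(2) + D(7) = 9
Step 2: Merge A(7) + (G+D)(9) = 16
Step 3: Merge (A+(G+D))(16) + I(20) = 36
Step 4: Merge F(23) + ((A+(G+D))+I)(36) = 59
Read each symbol's code off the tree from the root (left child = 0, right child = 1).

Codes:
  G: 1010 (length 4)
  F: 0 (length 1)
  I: 11 (length 2)
  D: 1011 (length 4)
  A: 100 (length 3)
Average code length: 120/59 = 2.0339 bits/symbol


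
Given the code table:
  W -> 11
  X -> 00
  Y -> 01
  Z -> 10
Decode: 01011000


Decoding:
01 -> Y
01 -> Y
10 -> Z
00 -> X


Result: YYZX


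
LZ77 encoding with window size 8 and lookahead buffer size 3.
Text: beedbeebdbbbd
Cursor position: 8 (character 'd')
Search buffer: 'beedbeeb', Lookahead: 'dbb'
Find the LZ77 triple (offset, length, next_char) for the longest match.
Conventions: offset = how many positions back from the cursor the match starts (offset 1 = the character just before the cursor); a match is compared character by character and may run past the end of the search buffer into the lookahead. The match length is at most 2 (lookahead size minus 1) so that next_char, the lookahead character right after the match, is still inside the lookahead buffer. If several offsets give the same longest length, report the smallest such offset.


Try each offset into the search buffer:
  offset=1 (pos 7, char 'b'): match length 0
  offset=2 (pos 6, char 'e'): match length 0
  offset=3 (pos 5, char 'e'): match length 0
  offset=4 (pos 4, char 'b'): match length 0
  offset=5 (pos 3, char 'd'): match length 2
  offset=6 (pos 2, char 'e'): match length 0
  offset=7 (pos 1, char 'e'): match length 0
  offset=8 (pos 0, char 'b'): match length 0
Longest match has length 2 at offset 5.
next_char = character at position 8 + 2 = 10 -> 'b'

Best match: offset=5, length=2 (matching 'db' starting at position 3)
LZ77 triple: (5, 2, 'b')
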